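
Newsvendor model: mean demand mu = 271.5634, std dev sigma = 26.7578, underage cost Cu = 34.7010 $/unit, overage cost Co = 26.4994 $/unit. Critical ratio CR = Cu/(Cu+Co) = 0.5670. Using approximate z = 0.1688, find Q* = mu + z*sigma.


CR = Cu/(Cu+Co) = 34.7010/(34.7010+26.4994) = 0.5670
z = 0.1688
Q* = 271.5634 + 0.1688 * 26.7578 = 276.0801

276.0801 units


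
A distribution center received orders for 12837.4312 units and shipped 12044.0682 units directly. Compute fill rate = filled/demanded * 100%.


FR = 12044.0682 / 12837.4312 * 100 = 93.8199

93.8199%


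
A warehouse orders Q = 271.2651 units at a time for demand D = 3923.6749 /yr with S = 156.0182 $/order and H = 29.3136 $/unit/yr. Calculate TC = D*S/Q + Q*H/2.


Ordering cost = D*S/Q = 2256.7027
Holding cost = Q*H/2 = 3975.8783
TC = 2256.7027 + 3975.8783 = 6232.5811

6232.5811 $/yr


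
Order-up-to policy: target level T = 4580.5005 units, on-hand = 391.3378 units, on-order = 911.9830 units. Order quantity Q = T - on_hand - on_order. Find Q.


Inventory position = OH + OO = 391.3378 + 911.9830 = 1303.3208
Q = 4580.5005 - 1303.3208 = 3277.1797

3277.1797 units


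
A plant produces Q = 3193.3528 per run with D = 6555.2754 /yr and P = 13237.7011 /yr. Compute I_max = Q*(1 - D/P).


D/P = 0.4952
1 - D/P = 0.5048
I_max = 3193.3528 * 0.5048 = 1612.0127

1612.0127 units


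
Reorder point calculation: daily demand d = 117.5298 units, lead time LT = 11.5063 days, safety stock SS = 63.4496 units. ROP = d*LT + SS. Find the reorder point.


d*LT = 117.5298 * 11.5063 = 1352.3331
ROP = 1352.3331 + 63.4496 = 1415.7827

1415.7827 units


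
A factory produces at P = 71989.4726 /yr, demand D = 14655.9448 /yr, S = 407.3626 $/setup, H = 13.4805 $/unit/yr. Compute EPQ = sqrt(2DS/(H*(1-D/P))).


1 - D/P = 1 - 0.2036 = 0.7964
H*(1-D/P) = 10.7361
2DS = 11940567.5584
EPQ = sqrt(1112190.7943) = 1054.6046

1054.6046 units


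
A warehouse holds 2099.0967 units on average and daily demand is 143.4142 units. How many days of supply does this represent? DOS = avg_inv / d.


DOS = 2099.0967 / 143.4142 = 14.6366

14.6366 days


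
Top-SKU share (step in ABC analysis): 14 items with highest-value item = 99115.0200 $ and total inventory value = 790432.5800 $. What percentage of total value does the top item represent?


Top item = 99115.0200
Total = 790432.5800
Percentage = 99115.0200 / 790432.5800 * 100 = 12.5393

12.5393%


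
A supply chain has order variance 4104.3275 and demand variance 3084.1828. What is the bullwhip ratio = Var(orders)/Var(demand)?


BW = 4104.3275 / 3084.1828 = 1.3308

1.3308


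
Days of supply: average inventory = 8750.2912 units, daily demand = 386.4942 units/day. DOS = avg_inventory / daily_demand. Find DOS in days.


DOS = 8750.2912 / 386.4942 = 22.6402

22.6402 days


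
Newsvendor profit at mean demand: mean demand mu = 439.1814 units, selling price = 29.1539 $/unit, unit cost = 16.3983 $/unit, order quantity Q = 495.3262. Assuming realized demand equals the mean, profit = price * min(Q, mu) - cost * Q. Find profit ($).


Sales at mu = min(495.3262, 439.1814) = 439.1814
Revenue = 29.1539 * 439.1814 = 12803.8506
Total cost = 16.3983 * 495.3262 = 8122.5076
Profit = 12803.8506 - 8122.5076 = 4681.3430

4681.3430 $


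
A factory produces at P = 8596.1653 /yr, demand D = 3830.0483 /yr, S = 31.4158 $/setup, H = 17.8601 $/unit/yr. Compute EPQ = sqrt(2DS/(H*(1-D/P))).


1 - D/P = 1 - 0.4456 = 0.5544
H*(1-D/P) = 9.9025
2DS = 240648.0628
EPQ = sqrt(24301.8056) = 155.8904

155.8904 units


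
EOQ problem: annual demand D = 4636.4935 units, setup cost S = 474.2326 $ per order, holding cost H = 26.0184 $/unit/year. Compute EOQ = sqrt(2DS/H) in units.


2*D*S = 2 * 4636.4935 * 474.2326 = 4397552.7348
2*D*S/H = 169017.0316
EOQ = sqrt(169017.0316) = 411.1168

411.1168 units


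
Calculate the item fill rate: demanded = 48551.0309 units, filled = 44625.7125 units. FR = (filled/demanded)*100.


FR = 44625.7125 / 48551.0309 * 100 = 91.9151

91.9151%


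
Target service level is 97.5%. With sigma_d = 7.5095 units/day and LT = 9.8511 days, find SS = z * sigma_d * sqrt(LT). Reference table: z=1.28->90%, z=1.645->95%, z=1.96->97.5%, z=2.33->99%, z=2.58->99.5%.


From the table, SL = 97.5% corresponds to z = 1.96
sqrt(LT) = sqrt(9.8511) = 3.1386
SS = 1.96 * 7.5095 * 3.1386 = 46.1965

46.1965 units


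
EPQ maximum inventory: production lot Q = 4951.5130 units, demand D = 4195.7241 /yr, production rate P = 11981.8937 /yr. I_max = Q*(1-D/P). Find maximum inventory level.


D/P = 0.3502
1 - D/P = 0.6498
I_max = 4951.5130 * 0.6498 = 3217.6316

3217.6316 units


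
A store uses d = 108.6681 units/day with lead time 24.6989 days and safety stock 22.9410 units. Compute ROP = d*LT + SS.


d*LT = 108.6681 * 24.6989 = 2683.9825
ROP = 2683.9825 + 22.9410 = 2706.9235

2706.9235 units


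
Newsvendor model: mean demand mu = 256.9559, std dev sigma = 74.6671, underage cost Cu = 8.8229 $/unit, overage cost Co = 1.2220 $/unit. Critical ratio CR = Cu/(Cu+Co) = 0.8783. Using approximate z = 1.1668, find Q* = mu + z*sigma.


CR = Cu/(Cu+Co) = 8.8229/(8.8229+1.2220) = 0.8783
z = 1.1668
Q* = 256.9559 + 1.1668 * 74.6671 = 344.0775

344.0775 units


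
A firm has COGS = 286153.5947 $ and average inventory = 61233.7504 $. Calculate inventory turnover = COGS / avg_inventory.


Turnover = 286153.5947 / 61233.7504 = 4.6731

4.6731


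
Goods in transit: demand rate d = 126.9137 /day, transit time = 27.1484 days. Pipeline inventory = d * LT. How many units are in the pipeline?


Pipeline = 126.9137 * 27.1484 = 3445.5039

3445.5039 units


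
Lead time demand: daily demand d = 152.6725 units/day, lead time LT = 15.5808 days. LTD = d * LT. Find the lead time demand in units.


LTD = 152.6725 * 15.5808 = 2378.7597

2378.7597 units


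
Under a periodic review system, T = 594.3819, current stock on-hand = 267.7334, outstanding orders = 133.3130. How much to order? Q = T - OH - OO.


Inventory position = OH + OO = 267.7334 + 133.3130 = 401.0464
Q = 594.3819 - 401.0464 = 193.3355

193.3355 units


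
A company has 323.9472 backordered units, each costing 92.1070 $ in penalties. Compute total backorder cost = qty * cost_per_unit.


Total = 323.9472 * 92.1070 = 29837.8048

29837.8048 $


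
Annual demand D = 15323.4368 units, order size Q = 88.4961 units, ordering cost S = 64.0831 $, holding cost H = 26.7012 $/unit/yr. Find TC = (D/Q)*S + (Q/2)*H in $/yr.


Ordering cost = D*S/Q = 11096.2329
Holding cost = Q*H/2 = 1181.4760
TC = 11096.2329 + 1181.4760 = 12277.7089

12277.7089 $/yr


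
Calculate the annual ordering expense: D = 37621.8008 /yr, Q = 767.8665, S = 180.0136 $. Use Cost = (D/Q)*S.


Number of orders = D/Q = 48.9952
Cost = 48.9952 * 180.0136 = 8819.8089

8819.8089 $/yr


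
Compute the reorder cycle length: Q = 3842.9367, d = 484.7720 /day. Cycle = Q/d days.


Cycle = 3842.9367 / 484.7720 = 7.9273

7.9273 days


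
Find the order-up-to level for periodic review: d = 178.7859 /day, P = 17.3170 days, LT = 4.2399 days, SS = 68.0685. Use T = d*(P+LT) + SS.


P + LT = 21.5569
d*(P+LT) = 178.7859 * 21.5569 = 3854.0698
T = 3854.0698 + 68.0685 = 3922.1383

3922.1383 units


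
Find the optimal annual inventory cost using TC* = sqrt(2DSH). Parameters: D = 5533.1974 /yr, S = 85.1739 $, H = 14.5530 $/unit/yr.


2*D*S*H = 13717192.1630
TC* = sqrt(13717192.1630) = 3703.6728

3703.6728 $/yr


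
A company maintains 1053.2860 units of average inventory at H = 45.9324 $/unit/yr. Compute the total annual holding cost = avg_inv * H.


Cost = 1053.2860 * 45.9324 = 48379.9539

48379.9539 $/yr


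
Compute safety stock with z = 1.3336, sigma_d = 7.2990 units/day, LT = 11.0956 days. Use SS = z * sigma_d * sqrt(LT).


sqrt(LT) = sqrt(11.0956) = 3.3310
SS = 1.3336 * 7.2990 * 3.3310 = 32.4238

32.4238 units


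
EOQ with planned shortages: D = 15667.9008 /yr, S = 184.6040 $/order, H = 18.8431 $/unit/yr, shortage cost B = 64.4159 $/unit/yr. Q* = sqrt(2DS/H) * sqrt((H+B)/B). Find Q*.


sqrt(2DS/H) = 554.0702
sqrt((H+B)/B) = 1.1369
Q* = 554.0702 * 1.1369 = 629.9177

629.9177 units


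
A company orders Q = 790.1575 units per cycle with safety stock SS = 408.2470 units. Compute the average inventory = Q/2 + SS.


Q/2 = 395.0788
Avg = 395.0788 + 408.2470 = 803.3257

803.3257 units


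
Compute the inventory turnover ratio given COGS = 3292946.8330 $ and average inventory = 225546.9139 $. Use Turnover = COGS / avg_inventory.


Turnover = 3292946.8330 / 225546.9139 = 14.5998

14.5998


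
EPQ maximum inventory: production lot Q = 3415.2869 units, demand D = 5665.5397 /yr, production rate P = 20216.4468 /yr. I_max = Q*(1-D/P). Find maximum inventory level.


D/P = 0.2802
1 - D/P = 0.7198
I_max = 3415.2869 * 0.7198 = 2458.1729

2458.1729 units


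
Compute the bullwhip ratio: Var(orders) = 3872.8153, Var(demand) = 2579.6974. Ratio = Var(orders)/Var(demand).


BW = 3872.8153 / 2579.6974 = 1.5013

1.5013


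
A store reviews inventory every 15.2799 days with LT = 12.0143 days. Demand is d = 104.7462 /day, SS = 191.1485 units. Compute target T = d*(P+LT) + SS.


P + LT = 27.2942
d*(P+LT) = 104.7462 * 27.2942 = 2858.9637
T = 2858.9637 + 191.1485 = 3050.1122

3050.1122 units


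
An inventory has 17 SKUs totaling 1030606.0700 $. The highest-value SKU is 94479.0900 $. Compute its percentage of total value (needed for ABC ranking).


Top item = 94479.0900
Total = 1030606.0700
Percentage = 94479.0900 / 1030606.0700 * 100 = 9.1673

9.1673%


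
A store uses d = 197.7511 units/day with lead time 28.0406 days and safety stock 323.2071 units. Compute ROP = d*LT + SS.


d*LT = 197.7511 * 28.0406 = 5545.0595
ROP = 5545.0595 + 323.2071 = 5868.2666

5868.2666 units


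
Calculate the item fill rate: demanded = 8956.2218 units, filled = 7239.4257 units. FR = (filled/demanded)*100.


FR = 7239.4257 / 8956.2218 * 100 = 80.8312

80.8312%


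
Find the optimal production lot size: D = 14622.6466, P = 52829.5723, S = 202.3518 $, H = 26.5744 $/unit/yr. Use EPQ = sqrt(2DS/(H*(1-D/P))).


1 - D/P = 1 - 0.2768 = 0.7232
H*(1-D/P) = 19.2189
2DS = 5917837.7205
EPQ = sqrt(307917.6509) = 554.9033

554.9033 units


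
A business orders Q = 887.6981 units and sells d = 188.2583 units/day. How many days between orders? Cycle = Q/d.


Cycle = 887.6981 / 188.2583 = 4.7153

4.7153 days


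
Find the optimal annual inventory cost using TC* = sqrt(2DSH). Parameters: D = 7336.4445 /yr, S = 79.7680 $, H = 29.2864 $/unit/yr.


2*D*S*H = 34277593.5784
TC* = sqrt(34277593.5784) = 5854.7070

5854.7070 $/yr


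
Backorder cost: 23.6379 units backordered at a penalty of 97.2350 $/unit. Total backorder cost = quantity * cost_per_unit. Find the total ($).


Total = 23.6379 * 97.2350 = 2298.4312

2298.4312 $


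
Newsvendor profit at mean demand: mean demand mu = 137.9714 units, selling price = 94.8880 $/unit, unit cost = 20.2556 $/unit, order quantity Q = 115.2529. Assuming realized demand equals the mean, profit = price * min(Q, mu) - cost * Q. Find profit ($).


Sales at mu = min(115.2529, 137.9714) = 115.2529
Revenue = 94.8880 * 115.2529 = 10936.1172
Total cost = 20.2556 * 115.2529 = 2334.5166
Profit = 10936.1172 - 2334.5166 = 8601.6005

8601.6005 $


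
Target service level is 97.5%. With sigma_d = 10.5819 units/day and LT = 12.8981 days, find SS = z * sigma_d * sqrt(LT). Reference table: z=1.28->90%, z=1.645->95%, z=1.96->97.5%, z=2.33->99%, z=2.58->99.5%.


From the table, SL = 97.5% corresponds to z = 1.96
sqrt(LT) = sqrt(12.8981) = 3.5914
SS = 1.96 * 10.5819 * 3.5914 = 74.4874

74.4874 units


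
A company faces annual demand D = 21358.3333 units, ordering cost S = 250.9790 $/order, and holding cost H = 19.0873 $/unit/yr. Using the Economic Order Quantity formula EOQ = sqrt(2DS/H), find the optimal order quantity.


2*D*S = 2 * 21358.3333 * 250.9790 = 10720986.2666
2*D*S/H = 561681.6557
EOQ = sqrt(561681.6557) = 749.4542

749.4542 units


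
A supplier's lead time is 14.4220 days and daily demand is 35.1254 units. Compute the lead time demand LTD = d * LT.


LTD = 35.1254 * 14.4220 = 506.5785

506.5785 units


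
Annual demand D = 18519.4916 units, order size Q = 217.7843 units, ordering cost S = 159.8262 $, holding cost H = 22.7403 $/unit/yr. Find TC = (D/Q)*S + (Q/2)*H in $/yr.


Ordering cost = D*S/Q = 13590.9704
Holding cost = Q*H/2 = 2476.2402
TC = 13590.9704 + 2476.2402 = 16067.2105

16067.2105 $/yr


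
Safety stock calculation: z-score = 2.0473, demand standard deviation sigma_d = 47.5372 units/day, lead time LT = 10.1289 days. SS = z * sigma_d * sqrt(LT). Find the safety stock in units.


sqrt(LT) = sqrt(10.1289) = 3.1826
SS = 2.0473 * 47.5372 * 3.1826 = 309.7392

309.7392 units


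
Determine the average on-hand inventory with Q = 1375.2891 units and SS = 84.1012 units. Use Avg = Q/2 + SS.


Q/2 = 687.6445
Avg = 687.6445 + 84.1012 = 771.7458

771.7458 units


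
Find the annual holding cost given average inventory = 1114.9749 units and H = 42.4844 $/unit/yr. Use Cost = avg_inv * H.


Cost = 1114.9749 * 42.4844 = 47369.0396

47369.0396 $/yr


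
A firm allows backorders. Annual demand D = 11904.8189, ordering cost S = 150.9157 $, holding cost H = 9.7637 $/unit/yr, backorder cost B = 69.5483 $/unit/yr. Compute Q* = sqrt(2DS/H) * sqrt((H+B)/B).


sqrt(2DS/H) = 606.6475
sqrt((H+B)/B) = 1.0679
Q* = 606.6475 * 1.0679 = 647.8323

647.8323 units


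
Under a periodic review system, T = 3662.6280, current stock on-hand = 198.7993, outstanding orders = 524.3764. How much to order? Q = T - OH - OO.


Inventory position = OH + OO = 198.7993 + 524.3764 = 723.1757
Q = 3662.6280 - 723.1757 = 2939.4523

2939.4523 units


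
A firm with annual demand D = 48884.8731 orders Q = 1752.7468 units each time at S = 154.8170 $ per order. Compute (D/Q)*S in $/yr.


Number of orders = D/Q = 27.8904
Cost = 27.8904 * 154.8170 = 4317.9137

4317.9137 $/yr


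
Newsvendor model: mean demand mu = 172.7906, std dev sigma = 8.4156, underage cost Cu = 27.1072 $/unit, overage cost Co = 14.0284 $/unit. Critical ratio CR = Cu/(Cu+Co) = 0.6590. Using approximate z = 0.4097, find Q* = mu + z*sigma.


CR = Cu/(Cu+Co) = 27.1072/(27.1072+14.0284) = 0.6590
z = 0.4097
Q* = 172.7906 + 0.4097 * 8.4156 = 176.2385

176.2385 units


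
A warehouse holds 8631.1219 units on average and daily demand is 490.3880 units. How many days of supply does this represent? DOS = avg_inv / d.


DOS = 8631.1219 / 490.3880 = 17.6006

17.6006 days


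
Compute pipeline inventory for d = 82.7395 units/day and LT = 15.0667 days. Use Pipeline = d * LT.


Pipeline = 82.7395 * 15.0667 = 1246.6112

1246.6112 units


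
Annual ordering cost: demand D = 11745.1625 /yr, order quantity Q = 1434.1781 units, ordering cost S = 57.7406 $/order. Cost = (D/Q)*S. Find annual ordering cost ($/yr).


Number of orders = D/Q = 8.1895
Cost = 8.1895 * 57.7406 = 472.8651

472.8651 $/yr


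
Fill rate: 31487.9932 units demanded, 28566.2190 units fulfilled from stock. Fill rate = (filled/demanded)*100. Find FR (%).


FR = 28566.2190 / 31487.9932 * 100 = 90.7210

90.7210%


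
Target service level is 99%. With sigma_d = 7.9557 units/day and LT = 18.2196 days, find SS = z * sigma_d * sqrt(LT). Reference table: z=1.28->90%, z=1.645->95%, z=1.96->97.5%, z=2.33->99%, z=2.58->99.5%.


From the table, SL = 99% corresponds to z = 2.33
sqrt(LT) = sqrt(18.2196) = 4.2684
SS = 2.33 * 7.9557 * 4.2684 = 79.1232

79.1232 units


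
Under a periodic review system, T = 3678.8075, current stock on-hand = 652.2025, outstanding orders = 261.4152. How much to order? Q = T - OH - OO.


Inventory position = OH + OO = 652.2025 + 261.4152 = 913.6177
Q = 3678.8075 - 913.6177 = 2765.1898

2765.1898 units


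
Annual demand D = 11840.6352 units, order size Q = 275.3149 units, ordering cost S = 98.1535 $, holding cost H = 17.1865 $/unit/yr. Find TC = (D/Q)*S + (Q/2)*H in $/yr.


Ordering cost = D*S/Q = 4221.3472
Holding cost = Q*H/2 = 2365.8498
TC = 4221.3472 + 2365.8498 = 6587.1970

6587.1970 $/yr


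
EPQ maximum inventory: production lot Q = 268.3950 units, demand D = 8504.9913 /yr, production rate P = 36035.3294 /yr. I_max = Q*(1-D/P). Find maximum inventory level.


D/P = 0.2360
1 - D/P = 0.7640
I_max = 268.3950 * 0.7640 = 205.0489

205.0489 units


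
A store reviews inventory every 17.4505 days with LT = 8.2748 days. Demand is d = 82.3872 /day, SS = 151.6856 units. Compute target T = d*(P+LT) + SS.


P + LT = 25.7253
d*(P+LT) = 82.3872 * 25.7253 = 2119.4354
T = 2119.4354 + 151.6856 = 2271.1210

2271.1210 units


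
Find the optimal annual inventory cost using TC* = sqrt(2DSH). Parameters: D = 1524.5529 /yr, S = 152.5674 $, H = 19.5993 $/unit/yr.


2*D*S*H = 9117479.5910
TC* = sqrt(9117479.5910) = 3019.5164

3019.5164 $/yr


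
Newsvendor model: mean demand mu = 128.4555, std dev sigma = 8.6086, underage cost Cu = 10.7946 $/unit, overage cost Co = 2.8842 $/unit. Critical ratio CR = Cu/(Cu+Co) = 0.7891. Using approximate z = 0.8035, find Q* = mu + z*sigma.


CR = Cu/(Cu+Co) = 10.7946/(10.7946+2.8842) = 0.7891
z = 0.8035
Q* = 128.4555 + 0.8035 * 8.6086 = 135.3725

135.3725 units


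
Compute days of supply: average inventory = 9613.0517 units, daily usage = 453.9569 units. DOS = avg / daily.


DOS = 9613.0517 / 453.9569 = 21.1761

21.1761 days


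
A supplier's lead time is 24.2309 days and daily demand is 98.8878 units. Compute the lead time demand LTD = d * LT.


LTD = 98.8878 * 24.2309 = 2396.1404

2396.1404 units


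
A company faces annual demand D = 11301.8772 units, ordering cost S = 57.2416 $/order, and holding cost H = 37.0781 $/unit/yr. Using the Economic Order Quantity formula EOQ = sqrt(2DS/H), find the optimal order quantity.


2*D*S = 2 * 11301.8772 * 57.2416 = 1293875.0679
2*D*S/H = 34895.9377
EOQ = sqrt(34895.9377) = 186.8045

186.8045 units


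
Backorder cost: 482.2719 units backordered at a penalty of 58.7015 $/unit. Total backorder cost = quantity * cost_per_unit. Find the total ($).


Total = 482.2719 * 58.7015 = 28310.0839

28310.0839 $


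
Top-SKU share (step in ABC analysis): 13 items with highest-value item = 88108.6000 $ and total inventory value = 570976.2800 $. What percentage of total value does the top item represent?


Top item = 88108.6000
Total = 570976.2800
Percentage = 88108.6000 / 570976.2800 * 100 = 15.4312

15.4312%


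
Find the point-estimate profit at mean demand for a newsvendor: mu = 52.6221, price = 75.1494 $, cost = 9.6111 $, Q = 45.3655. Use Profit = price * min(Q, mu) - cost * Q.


Sales at mu = min(45.3655, 52.6221) = 45.3655
Revenue = 75.1494 * 45.3655 = 3409.1901
Total cost = 9.6111 * 45.3655 = 436.0124
Profit = 3409.1901 - 436.0124 = 2973.1777

2973.1777 $


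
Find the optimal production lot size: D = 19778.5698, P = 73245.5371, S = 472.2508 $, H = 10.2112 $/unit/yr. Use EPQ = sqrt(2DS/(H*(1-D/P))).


1 - D/P = 1 - 0.2700 = 0.7300
H*(1-D/P) = 7.4539
2DS = 18680890.8218
EPQ = sqrt(2506203.9870) = 1583.0995

1583.0995 units


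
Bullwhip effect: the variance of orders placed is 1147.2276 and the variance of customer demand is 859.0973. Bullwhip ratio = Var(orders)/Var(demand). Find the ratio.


BW = 1147.2276 / 859.0973 = 1.3354

1.3354


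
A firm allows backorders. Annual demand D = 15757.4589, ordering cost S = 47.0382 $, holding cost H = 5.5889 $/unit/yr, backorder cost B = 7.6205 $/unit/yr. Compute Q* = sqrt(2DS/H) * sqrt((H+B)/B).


sqrt(2DS/H) = 515.0155
sqrt((H+B)/B) = 1.3166
Q* = 515.0155 * 1.3166 = 678.0631

678.0631 units


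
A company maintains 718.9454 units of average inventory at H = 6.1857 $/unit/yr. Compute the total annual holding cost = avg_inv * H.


Cost = 718.9454 * 6.1857 = 4447.1806

4447.1806 $/yr


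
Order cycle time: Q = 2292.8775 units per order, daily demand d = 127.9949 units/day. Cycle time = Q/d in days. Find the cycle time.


Cycle = 2292.8775 / 127.9949 = 17.9138

17.9138 days


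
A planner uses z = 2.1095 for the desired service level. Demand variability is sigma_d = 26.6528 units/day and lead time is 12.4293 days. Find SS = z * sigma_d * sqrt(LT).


sqrt(LT) = sqrt(12.4293) = 3.5255
SS = 2.1095 * 26.6528 * 3.5255 = 198.2192

198.2192 units


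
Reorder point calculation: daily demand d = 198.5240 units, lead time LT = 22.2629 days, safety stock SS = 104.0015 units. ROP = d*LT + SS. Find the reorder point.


d*LT = 198.5240 * 22.2629 = 4419.7200
ROP = 4419.7200 + 104.0015 = 4523.7215

4523.7215 units


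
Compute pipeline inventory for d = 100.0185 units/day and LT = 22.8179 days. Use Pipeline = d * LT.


Pipeline = 100.0185 * 22.8179 = 2282.2121

2282.2121 units


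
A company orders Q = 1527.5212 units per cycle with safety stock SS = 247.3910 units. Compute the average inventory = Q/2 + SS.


Q/2 = 763.7606
Avg = 763.7606 + 247.3910 = 1011.1516

1011.1516 units


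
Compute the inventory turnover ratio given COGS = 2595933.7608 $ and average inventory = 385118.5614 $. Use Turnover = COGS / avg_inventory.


Turnover = 2595933.7608 / 385118.5614 = 6.7406

6.7406


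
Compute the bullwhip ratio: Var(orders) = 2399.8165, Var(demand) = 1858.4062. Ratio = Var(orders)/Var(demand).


BW = 2399.8165 / 1858.4062 = 1.2913

1.2913


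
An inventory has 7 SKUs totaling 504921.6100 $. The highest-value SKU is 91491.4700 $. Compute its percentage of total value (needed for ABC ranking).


Top item = 91491.4700
Total = 504921.6100
Percentage = 91491.4700 / 504921.6100 * 100 = 18.1199

18.1199%


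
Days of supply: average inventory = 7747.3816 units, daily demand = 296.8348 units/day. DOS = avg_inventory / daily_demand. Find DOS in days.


DOS = 7747.3816 / 296.8348 = 26.1000

26.1000 days


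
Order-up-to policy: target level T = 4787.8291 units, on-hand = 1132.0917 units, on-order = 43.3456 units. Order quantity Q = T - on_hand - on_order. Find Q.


Inventory position = OH + OO = 1132.0917 + 43.3456 = 1175.4373
Q = 4787.8291 - 1175.4373 = 3612.3918

3612.3918 units


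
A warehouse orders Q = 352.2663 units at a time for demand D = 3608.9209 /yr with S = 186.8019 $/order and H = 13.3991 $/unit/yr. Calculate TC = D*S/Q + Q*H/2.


Ordering cost = D*S/Q = 1913.7604
Holding cost = Q*H/2 = 2360.0257
TC = 1913.7604 + 2360.0257 = 4273.7861

4273.7861 $/yr


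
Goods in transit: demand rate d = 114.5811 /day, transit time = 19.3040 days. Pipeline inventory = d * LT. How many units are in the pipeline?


Pipeline = 114.5811 * 19.3040 = 2211.8736

2211.8736 units


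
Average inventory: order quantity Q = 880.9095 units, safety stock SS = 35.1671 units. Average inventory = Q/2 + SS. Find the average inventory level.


Q/2 = 440.4547
Avg = 440.4547 + 35.1671 = 475.6218

475.6218 units


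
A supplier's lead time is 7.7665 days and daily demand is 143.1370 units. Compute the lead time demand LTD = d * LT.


LTD = 143.1370 * 7.7665 = 1111.6735

1111.6735 units


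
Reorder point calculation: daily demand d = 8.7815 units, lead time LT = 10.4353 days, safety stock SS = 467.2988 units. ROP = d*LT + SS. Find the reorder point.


d*LT = 8.7815 * 10.4353 = 91.6376
ROP = 91.6376 + 467.2988 = 558.9364

558.9364 units


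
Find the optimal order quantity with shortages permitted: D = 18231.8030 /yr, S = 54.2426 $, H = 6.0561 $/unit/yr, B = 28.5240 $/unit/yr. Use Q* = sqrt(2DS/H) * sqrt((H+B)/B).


sqrt(2DS/H) = 571.4833
sqrt((H+B)/B) = 1.1011
Q* = 571.4833 * 1.1011 = 629.2329

629.2329 units


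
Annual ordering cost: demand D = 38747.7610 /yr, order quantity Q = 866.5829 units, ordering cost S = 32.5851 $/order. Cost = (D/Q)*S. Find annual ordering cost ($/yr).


Number of orders = D/Q = 44.7133
Cost = 44.7133 * 32.5851 = 1456.9866

1456.9866 $/yr


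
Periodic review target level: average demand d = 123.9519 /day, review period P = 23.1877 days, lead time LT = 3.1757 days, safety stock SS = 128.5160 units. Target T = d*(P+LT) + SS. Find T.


P + LT = 26.3634
d*(P+LT) = 123.9519 * 26.3634 = 3267.7935
T = 3267.7935 + 128.5160 = 3396.3095

3396.3095 units


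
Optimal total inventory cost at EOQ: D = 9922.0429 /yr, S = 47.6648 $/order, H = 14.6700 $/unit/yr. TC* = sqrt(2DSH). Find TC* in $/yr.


2*D*S*H = 13875830.4669
TC* = sqrt(13875830.4669) = 3725.0276

3725.0276 $/yr


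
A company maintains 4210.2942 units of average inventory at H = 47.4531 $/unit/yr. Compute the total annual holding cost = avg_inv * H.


Cost = 4210.2942 * 47.4531 = 199791.5117

199791.5117 $/yr


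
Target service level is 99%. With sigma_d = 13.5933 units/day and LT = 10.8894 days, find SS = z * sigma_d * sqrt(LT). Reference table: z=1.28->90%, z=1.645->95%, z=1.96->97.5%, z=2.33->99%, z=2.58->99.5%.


From the table, SL = 99% corresponds to z = 2.33
sqrt(LT) = sqrt(10.8894) = 3.2999
SS = 2.33 * 13.5933 * 3.2999 = 104.5160

104.5160 units


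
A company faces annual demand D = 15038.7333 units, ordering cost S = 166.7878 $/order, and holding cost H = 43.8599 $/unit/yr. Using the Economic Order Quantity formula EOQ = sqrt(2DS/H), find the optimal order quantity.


2*D*S = 2 * 15038.7333 * 166.7878 = 5016554.4838
2*D*S/H = 114376.7880
EOQ = sqrt(114376.7880) = 338.1964

338.1964 units


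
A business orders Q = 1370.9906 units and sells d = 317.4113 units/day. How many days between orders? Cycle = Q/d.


Cycle = 1370.9906 / 317.4113 = 4.3193

4.3193 days


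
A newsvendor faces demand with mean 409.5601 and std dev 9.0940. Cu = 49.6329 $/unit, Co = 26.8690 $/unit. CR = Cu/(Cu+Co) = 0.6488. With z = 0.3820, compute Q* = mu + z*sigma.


CR = Cu/(Cu+Co) = 49.6329/(49.6329+26.8690) = 0.6488
z = 0.3820
Q* = 409.5601 + 0.3820 * 9.0940 = 413.0340

413.0340 units


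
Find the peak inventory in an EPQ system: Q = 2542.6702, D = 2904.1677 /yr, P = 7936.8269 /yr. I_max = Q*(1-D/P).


D/P = 0.3659
1 - D/P = 0.6341
I_max = 2542.6702 * 0.6341 = 1612.2807

1612.2807 units


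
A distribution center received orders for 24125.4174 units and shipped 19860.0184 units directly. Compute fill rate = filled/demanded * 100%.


FR = 19860.0184 / 24125.4174 * 100 = 82.3199

82.3199%


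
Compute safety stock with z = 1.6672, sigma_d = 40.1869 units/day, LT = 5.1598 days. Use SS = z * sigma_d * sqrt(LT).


sqrt(LT) = sqrt(5.1598) = 2.2715
SS = 1.6672 * 40.1869 * 2.2715 = 152.1909

152.1909 units


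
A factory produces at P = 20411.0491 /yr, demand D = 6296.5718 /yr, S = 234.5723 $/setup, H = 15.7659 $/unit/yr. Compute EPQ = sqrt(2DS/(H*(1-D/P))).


1 - D/P = 1 - 0.3085 = 0.6915
H*(1-D/P) = 10.9023
2DS = 2954002.6585
EPQ = sqrt(270952.1753) = 520.5307

520.5307 units


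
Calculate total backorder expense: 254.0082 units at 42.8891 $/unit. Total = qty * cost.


Total = 254.0082 * 42.8891 = 10894.1831

10894.1831 $


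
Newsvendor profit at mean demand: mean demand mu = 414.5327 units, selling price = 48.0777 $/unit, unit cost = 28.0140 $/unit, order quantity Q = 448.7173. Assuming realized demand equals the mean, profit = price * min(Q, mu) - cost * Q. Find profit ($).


Sales at mu = min(448.7173, 414.5327) = 414.5327
Revenue = 48.0777 * 414.5327 = 19929.7788
Total cost = 28.0140 * 448.7173 = 12570.3664
Profit = 19929.7788 - 12570.3664 = 7359.4123

7359.4123 $


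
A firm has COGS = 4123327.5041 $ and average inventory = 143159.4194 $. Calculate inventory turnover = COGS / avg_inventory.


Turnover = 4123327.5041 / 143159.4194 = 28.8023

28.8023


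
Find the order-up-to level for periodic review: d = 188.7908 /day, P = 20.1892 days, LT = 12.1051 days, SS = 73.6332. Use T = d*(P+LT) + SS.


P + LT = 32.2943
d*(P+LT) = 188.7908 * 32.2943 = 6096.8667
T = 6096.8667 + 73.6332 = 6170.4999

6170.4999 units


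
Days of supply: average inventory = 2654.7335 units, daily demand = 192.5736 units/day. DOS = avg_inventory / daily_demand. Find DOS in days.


DOS = 2654.7335 / 192.5736 = 13.7856

13.7856 days


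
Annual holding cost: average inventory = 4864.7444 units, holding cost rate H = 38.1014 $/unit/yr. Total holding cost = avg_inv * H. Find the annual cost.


Cost = 4864.7444 * 38.1014 = 185353.5723

185353.5723 $/yr


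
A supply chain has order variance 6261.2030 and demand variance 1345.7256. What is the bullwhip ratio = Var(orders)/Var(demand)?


BW = 6261.2030 / 1345.7256 = 4.6527

4.6527


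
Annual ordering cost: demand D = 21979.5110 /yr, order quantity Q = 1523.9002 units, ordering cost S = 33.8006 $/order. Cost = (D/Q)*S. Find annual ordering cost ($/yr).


Number of orders = D/Q = 14.4232
Cost = 14.4232 * 33.8006 = 487.5127

487.5127 $/yr


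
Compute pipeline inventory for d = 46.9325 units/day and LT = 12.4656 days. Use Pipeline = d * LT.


Pipeline = 46.9325 * 12.4656 = 585.0418

585.0418 units


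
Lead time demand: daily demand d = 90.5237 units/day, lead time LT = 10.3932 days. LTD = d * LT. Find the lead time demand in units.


LTD = 90.5237 * 10.3932 = 940.8309

940.8309 units


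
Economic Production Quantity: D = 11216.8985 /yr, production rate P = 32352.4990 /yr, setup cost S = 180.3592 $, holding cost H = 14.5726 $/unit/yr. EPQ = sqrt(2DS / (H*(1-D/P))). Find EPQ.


1 - D/P = 1 - 0.3467 = 0.6533
H*(1-D/P) = 9.5202
2DS = 4046141.6799
EPQ = sqrt(425008.1741) = 651.9265

651.9265 units


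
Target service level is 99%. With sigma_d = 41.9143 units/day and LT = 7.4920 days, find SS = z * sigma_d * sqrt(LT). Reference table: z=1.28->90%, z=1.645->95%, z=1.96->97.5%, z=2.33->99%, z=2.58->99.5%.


From the table, SL = 99% corresponds to z = 2.33
sqrt(LT) = sqrt(7.4920) = 2.7372
SS = 2.33 * 41.9143 * 2.7372 = 267.3111

267.3111 units


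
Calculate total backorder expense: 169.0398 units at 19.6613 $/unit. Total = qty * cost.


Total = 169.0398 * 19.6613 = 3323.5422

3323.5422 $


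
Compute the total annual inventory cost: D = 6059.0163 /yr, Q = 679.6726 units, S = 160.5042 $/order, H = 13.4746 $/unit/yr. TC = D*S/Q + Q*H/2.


Ordering cost = D*S/Q = 1430.8324
Holding cost = Q*H/2 = 4579.1582
TC = 1430.8324 + 4579.1582 = 6009.9906

6009.9906 $/yr


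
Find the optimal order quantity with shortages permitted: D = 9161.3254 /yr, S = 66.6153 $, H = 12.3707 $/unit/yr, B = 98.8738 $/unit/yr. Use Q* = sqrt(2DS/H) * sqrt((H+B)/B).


sqrt(2DS/H) = 314.1116
sqrt((H+B)/B) = 1.0607
Q* = 314.1116 * 1.0607 = 333.1829

333.1829 units


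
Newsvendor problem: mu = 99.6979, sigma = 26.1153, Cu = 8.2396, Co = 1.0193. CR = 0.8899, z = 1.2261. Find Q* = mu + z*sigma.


CR = Cu/(Cu+Co) = 8.2396/(8.2396+1.0193) = 0.8899
z = 1.2261
Q* = 99.6979 + 1.2261 * 26.1153 = 131.7179

131.7179 units


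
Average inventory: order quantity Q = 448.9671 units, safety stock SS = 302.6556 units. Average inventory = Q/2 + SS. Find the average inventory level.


Q/2 = 224.4836
Avg = 224.4836 + 302.6556 = 527.1391

527.1391 units


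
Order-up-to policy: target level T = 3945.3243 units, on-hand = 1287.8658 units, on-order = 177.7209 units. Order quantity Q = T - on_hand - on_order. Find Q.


Inventory position = OH + OO = 1287.8658 + 177.7209 = 1465.5867
Q = 3945.3243 - 1465.5867 = 2479.7376

2479.7376 units


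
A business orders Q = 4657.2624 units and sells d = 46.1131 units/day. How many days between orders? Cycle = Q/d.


Cycle = 4657.2624 / 46.1131 = 100.9965

100.9965 days


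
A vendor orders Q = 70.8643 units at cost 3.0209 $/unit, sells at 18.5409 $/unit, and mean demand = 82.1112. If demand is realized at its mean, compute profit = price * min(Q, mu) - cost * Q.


Sales at mu = min(70.8643, 82.1112) = 70.8643
Revenue = 18.5409 * 70.8643 = 1313.8879
Total cost = 3.0209 * 70.8643 = 214.0740
Profit = 1313.8879 - 214.0740 = 1099.8139

1099.8139 $


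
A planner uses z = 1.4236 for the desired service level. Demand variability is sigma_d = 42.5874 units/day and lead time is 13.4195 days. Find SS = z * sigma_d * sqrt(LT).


sqrt(LT) = sqrt(13.4195) = 3.6633
SS = 1.4236 * 42.5874 * 3.6633 = 222.0942

222.0942 units


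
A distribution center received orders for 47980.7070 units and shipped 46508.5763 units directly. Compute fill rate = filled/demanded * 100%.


FR = 46508.5763 / 47980.7070 * 100 = 96.9318

96.9318%


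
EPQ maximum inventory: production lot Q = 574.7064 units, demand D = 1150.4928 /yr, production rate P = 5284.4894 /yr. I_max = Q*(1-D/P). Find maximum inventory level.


D/P = 0.2177
1 - D/P = 0.7823
I_max = 574.7064 * 0.7823 = 449.5864

449.5864 units


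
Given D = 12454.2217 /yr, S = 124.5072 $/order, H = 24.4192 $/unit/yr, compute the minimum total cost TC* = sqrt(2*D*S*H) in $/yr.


2*D*S*H = 75730789.8623
TC* = sqrt(75730789.8623) = 8702.3439

8702.3439 $/yr


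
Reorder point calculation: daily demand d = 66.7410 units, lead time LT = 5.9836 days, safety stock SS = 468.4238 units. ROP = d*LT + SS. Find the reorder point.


d*LT = 66.7410 * 5.9836 = 399.3514
ROP = 399.3514 + 468.4238 = 867.7752

867.7752 units


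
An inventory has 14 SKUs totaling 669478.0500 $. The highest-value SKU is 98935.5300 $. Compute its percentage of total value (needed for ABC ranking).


Top item = 98935.5300
Total = 669478.0500
Percentage = 98935.5300 / 669478.0500 * 100 = 14.7780

14.7780%


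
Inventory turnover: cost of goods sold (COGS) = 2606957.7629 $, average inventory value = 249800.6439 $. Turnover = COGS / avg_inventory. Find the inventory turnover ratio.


Turnover = 2606957.7629 / 249800.6439 = 10.4362

10.4362


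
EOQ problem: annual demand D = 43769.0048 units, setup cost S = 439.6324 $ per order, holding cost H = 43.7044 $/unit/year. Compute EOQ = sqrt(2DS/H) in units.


2*D*S = 2 * 43769.0048 * 439.6324 = 38484545.2517
2*D*S/H = 880564.5485
EOQ = sqrt(880564.5485) = 938.3840

938.3840 units


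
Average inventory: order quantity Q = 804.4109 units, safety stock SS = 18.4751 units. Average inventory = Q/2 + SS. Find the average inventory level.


Q/2 = 402.2054
Avg = 402.2054 + 18.4751 = 420.6805

420.6805 units


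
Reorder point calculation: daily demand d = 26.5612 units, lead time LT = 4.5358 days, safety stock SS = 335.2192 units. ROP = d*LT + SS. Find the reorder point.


d*LT = 26.5612 * 4.5358 = 120.4763
ROP = 120.4763 + 335.2192 = 455.6955

455.6955 units


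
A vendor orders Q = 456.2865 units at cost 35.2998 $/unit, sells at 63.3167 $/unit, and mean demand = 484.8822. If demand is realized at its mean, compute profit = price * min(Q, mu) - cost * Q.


Sales at mu = min(456.2865, 484.8822) = 456.2865
Revenue = 63.3167 * 456.2865 = 28890.5554
Total cost = 35.2998 * 456.2865 = 16106.8222
Profit = 28890.5554 - 16106.8222 = 12783.7332

12783.7332 $


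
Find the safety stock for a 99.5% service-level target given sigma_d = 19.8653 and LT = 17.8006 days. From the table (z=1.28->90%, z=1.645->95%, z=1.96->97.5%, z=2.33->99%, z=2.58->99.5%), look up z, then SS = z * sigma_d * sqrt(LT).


From the table, SL = 99.5% corresponds to z = 2.58
sqrt(LT) = sqrt(17.8006) = 4.2191
SS = 2.58 * 19.8653 * 4.2191 = 216.2381

216.2381 units


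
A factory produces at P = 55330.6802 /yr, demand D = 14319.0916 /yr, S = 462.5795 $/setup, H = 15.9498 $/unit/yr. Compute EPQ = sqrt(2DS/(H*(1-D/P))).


1 - D/P = 1 - 0.2588 = 0.7412
H*(1-D/P) = 11.8221
2DS = 13247436.4656
EPQ = sqrt(1120562.3351) = 1058.5662

1058.5662 units


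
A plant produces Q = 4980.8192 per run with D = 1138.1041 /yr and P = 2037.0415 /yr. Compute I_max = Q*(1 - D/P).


D/P = 0.5587
1 - D/P = 0.4413
I_max = 4980.8192 * 0.4413 = 2198.0135

2198.0135 units


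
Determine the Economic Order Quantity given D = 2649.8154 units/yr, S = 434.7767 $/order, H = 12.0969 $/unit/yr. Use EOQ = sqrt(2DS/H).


2*D*S = 2 * 2649.8154 * 434.7767 = 2304155.9904
2*D*S/H = 190474.9143
EOQ = sqrt(190474.9143) = 436.4343

436.4343 units


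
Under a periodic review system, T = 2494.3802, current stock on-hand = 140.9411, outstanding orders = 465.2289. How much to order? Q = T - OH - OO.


Inventory position = OH + OO = 140.9411 + 465.2289 = 606.1700
Q = 2494.3802 - 606.1700 = 1888.2102

1888.2102 units


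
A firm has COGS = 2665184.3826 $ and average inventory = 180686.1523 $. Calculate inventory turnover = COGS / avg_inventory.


Turnover = 2665184.3826 / 180686.1523 = 14.7504

14.7504


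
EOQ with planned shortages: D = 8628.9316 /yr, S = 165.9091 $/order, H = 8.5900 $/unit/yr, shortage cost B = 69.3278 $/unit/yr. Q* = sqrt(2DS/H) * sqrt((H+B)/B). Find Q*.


sqrt(2DS/H) = 577.3405
sqrt((H+B)/B) = 1.0601
Q* = 577.3405 * 1.0601 = 612.0638

612.0638 units


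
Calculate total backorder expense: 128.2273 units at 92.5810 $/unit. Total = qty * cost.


Total = 128.2273 * 92.5810 = 11871.4117

11871.4117 $


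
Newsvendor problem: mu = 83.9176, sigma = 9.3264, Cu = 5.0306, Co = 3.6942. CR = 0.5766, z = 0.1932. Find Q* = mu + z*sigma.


CR = Cu/(Cu+Co) = 5.0306/(5.0306+3.6942) = 0.5766
z = 0.1932
Q* = 83.9176 + 0.1932 * 9.3264 = 85.7195

85.7195 units


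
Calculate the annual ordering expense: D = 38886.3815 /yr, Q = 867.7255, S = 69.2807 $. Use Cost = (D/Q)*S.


Number of orders = D/Q = 44.8142
Cost = 44.8142 * 69.2807 = 3104.7557

3104.7557 $/yr


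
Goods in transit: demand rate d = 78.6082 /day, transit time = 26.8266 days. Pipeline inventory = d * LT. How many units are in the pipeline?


Pipeline = 78.6082 * 26.8266 = 2108.7907

2108.7907 units


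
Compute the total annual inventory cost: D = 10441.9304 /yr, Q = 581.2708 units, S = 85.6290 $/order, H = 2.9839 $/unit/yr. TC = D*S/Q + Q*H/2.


Ordering cost = D*S/Q = 1538.2367
Holding cost = Q*H/2 = 867.2270
TC = 1538.2367 + 867.2270 = 2405.4636

2405.4636 $/yr


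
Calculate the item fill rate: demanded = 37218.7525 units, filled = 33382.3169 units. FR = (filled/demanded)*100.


FR = 33382.3169 / 37218.7525 * 100 = 89.6922

89.6922%


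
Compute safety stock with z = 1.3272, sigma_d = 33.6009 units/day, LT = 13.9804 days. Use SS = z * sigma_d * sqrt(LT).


sqrt(LT) = sqrt(13.9804) = 3.7390
SS = 1.3272 * 33.6009 * 3.7390 = 166.7428

166.7428 units


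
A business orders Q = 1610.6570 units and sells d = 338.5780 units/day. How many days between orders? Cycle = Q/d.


Cycle = 1610.6570 / 338.5780 = 4.7571

4.7571 days


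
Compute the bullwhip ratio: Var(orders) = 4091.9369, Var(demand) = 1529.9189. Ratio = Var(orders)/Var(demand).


BW = 4091.9369 / 1529.9189 = 2.6746

2.6746


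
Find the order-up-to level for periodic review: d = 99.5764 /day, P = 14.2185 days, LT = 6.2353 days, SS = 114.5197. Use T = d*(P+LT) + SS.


P + LT = 20.4538
d*(P+LT) = 99.5764 * 20.4538 = 2036.7158
T = 2036.7158 + 114.5197 = 2151.2355

2151.2355 units


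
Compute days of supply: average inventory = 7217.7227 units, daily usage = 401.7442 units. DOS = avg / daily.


DOS = 7217.7227 / 401.7442 = 17.9660

17.9660 days


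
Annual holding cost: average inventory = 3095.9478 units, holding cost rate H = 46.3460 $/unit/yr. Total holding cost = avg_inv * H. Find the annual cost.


Cost = 3095.9478 * 46.3460 = 143484.7967

143484.7967 $/yr


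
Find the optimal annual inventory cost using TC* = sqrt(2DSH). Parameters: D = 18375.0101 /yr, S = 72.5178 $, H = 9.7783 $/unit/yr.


2*D*S*H = 26059468.8613
TC* = sqrt(26059468.8613) = 5104.8476

5104.8476 $/yr


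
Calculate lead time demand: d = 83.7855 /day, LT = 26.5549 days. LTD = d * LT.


LTD = 83.7855 * 26.5549 = 2224.9156

2224.9156 units


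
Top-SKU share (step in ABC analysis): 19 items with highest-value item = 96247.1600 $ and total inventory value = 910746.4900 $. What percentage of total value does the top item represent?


Top item = 96247.1600
Total = 910746.4900
Percentage = 96247.1600 / 910746.4900 * 100 = 10.5679

10.5679%
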